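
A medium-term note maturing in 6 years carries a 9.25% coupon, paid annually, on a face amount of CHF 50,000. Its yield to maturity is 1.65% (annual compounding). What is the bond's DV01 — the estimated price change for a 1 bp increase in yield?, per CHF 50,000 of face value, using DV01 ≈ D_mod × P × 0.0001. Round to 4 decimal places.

CHF 35.6562

Periodic yield y = 0.0165.
  t   CF        PV=CF/(1+0.0165)^t    t·PV
  1     4,625.00     4,549.9262     4,549.9262
  2     4,625.00     4,476.0710     8,952.1421
  3     4,625.00     4,403.4147    13,210.2441
  4     4,625.00     4,331.9377    17,327.7509
  5     4,625.00     4,261.6210    21,308.1049
  6    54,625.00    49,516.1822   297,097.0931
  Σ                 71,539.1529   362,445.2613
P = 71,539.1529; D_Mac = 5.06639 yrs; D_mod = 4.98415 yrs.
DV01 ≈ 4.98415 × 71,539.1529 × 0.0001 = 35.656199.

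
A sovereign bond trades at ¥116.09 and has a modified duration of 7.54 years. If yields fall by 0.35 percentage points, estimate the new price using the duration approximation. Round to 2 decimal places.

Duration approximation: ΔP/P ≈ -D_mod · Δy = -7.54 × (-0.0035) = +0.026390.
New price ≈ 116.09 × (1 + 0.026390) = 119.1536151.

¥119.15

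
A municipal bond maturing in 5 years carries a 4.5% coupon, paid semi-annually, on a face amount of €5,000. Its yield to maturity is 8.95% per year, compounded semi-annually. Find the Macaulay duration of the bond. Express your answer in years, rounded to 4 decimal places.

Periodic yield y = 0.04475. Discount each cash flow and weight by its period:
  t   CF        PV=CF/(1+0.04475)^t    t·PV
  1       112.50       107.6813       107.6813
  2       112.50       103.0689       206.1379
  3       112.50        98.6542       295.9625
  4       112.50        94.4285       377.7139
  5       112.50        90.3838       451.9190
  6       112.50        86.5124       519.0743
  7       112.50        82.8068       579.6474
  8       112.50        79.2599       634.0791
  9       112.50        75.8649       682.7844
  10    5,112.50     3,299.9664    32,999.6644
  Σ                  4,118.6271    36,854.6642
Price P = Σ PV = 4,118.6271.
Macaulay duration = Σ(t·PV) / P = 36,854.6642 / 4,118.6271 = 8.94829 half-year periods.
In years: 8.94829 / 2 = 4.47414 years.

4.4741 years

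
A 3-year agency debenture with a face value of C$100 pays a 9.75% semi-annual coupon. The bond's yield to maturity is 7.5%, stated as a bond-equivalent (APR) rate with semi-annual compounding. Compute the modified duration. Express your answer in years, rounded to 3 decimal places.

Periodic yield y = 0.0375. First find Macaulay duration:
  t   CF        PV=CF/(1+0.0375)^t    t·PV
  1        4.875         4.6988         4.6988
  2        4.875         4.5290         9.0579
  3        4.875         4.3653        13.0958
  4        4.875         4.2075        16.8299
  5        4.875         4.0554        20.2770
  6      104.875        84.0898       504.5388
  Σ                    105.9457       568.4983
P = 105.9457; Macaulay duration = 568.4983 / 105.9457 = 5.36594 half-year periods = 2.68297 years.
Modified duration = D_Mac / (1 + y) = 2.68297 / 1.0375 = 2.58600 years.

2.586 years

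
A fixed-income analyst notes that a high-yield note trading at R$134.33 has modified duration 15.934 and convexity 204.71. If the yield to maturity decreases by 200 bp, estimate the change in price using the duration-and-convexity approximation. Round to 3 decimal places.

Duration effect: -D_mod·Δy = -15.934 × (-0.02) = +0.318680
Convexity effect: ½·C·(Δy)² = 0.5 × 204.71 × (-0.02)² = +0.0409420
ΔP/P ≈ +0.318680 + 0.0409420 = +0.359622
ΔP ≈ 134.33 × (+0.359622) = +48.30802326.

+R$48.308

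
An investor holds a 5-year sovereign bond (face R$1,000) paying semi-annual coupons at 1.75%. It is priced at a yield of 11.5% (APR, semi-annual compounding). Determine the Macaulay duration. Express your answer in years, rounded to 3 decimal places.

4.746 years

Periodic yield y = 0.0575. Discount each cash flow and weight by its period:
  t   CF        PV=CF/(1+0.0575)^t    t·PV
  1         8.75         8.2742         8.2742
  2         8.75         7.8243        15.6487
  3         8.75         7.3989        22.1967
  4         8.75         6.9966        27.9864
  5         8.75         6.6162        33.0808
  6         8.75         6.2564        37.5385
  7         8.75         5.9162        41.4136
  8         8.75         5.5945        44.7564
  9         8.75         5.2904        47.6132
  10    1,008.75       576.7396     5,767.3962
  Σ                    636.9074     6,045.9047
Price P = Σ PV = 636.9074.
Macaulay duration = Σ(t·PV) / P = 6,045.9047 / 636.9074 = 9.49260 half-year periods.
In years: 9.49260 / 2 = 4.74630 years.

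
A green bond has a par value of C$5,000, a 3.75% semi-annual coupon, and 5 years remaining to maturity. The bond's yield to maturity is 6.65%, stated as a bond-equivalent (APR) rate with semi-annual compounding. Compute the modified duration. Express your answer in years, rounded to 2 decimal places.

4.43 years

Periodic yield y = 0.03325. First find Macaulay duration:
  t   CF        PV=CF/(1+0.03325)^t    t·PV
  1        93.75        90.7331        90.7331
  2        93.75        87.8133       175.6267
  3        93.75        84.9875       254.9625
  4        93.75        82.2526       329.0104
  5        93.75        79.6057       398.0285
  6        93.75        77.0440       462.2640
  7        93.75        74.5647       521.9530
  8        93.75        72.1652       577.3218
  9        93.75        69.8429       628.5865
  10    5,093.75     3,672.6834    36,726.8335
  Σ                  4,391.6925    40,165.3200
P = 4,391.6925; Macaulay duration = 40,165.3200 / 4,391.6925 = 9.14575 half-year periods = 4.57287 years.
Modified duration = D_Mac / (1 + y) = 4.57287 / 1.03325 = 4.42572 years.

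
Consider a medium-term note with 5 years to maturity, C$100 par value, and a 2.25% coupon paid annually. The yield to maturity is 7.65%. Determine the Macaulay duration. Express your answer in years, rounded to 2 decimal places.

4.75 years

Periodic yield y = 0.0765. Discount each cash flow and weight by its year:
  t   CF        PV=CF/(1+0.0765)^t    t·PV
  1         2.25         2.0901         2.0901
  2         2.25         1.9416         3.8832
  3         2.25         1.8036         5.4108
  4         2.25         1.6754         6.7017
  5       102.25        70.7283       353.6414
  Σ                     78.2390       371.7272
Price P = Σ PV = 78.2390.
Macaulay duration = Σ(t·PV) / P = 371.7272 / 78.2390 = 4.75118 years.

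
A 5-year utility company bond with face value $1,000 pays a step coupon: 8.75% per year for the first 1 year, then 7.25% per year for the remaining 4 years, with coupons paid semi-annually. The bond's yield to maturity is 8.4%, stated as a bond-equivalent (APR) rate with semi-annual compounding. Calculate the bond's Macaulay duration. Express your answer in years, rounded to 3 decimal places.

4.210 years

Periodic yield y = 0.042. Discount each cash flow and weight by its period:
  t   CF        PV=CF/(1+0.042)^t    t·PV
  1        43.75        41.9866        41.9866
  2        43.75        40.2942        80.5884
  3        36.25        32.0409        96.1227
  4        36.25        30.7494       122.9977
  5        36.25        29.5100       147.5501
  6        36.25        28.3206       169.9233
  7        36.25        27.1790       190.2532
  8        36.25        26.0835       208.6682
  9        36.25        25.0322       225.2896
  10    1,036.25       686.7321     6,867.3211
  Σ                    967.9285     8,150.7009
Price P = Σ PV = 967.9285.
Macaulay duration = Σ(t·PV) / P = 8,150.7009 / 967.9285 = 8.42077 half-year periods.
In years: 8.42077 / 2 = 4.21038 years.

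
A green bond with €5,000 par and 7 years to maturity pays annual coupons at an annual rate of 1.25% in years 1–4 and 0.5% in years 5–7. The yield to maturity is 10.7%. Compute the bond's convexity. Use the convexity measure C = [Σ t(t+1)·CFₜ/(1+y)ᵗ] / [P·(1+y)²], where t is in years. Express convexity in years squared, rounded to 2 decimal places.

With y = 0.107:
  t   CF        PV=CF/(1+0.107)^t    t·PV        t(t+1)·PV
  1        62.50        56.4589        56.4589         112.9178
  2        62.50        51.0017       102.0034         306.0103
  3        62.50        46.0720       138.2160         552.8641
  4        62.50        41.6188       166.4752         832.3760
  5        25.00        15.0384        75.1920         451.1523
  6        25.00        13.5848        81.5090         570.5630
  7     5,025.00     2,466.6227    17,266.3587     138,130.8699
  Σ                  2,690.3973    17,886.2133     140,956.7533
P = 2,690.3973.
Convexity = Σ t(t+1)·PV / [P·(1+y)²] = 140,956.7533 / (2,690.3973 × 1.225449) = 42.75375.

42.75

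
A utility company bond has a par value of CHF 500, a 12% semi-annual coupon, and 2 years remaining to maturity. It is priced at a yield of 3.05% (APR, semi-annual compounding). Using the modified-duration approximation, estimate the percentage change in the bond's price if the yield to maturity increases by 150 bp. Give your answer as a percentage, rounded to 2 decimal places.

-2.73%

Periodic yield y = 0.01525. Modified duration first:
  t   CF        PV=CF/(1+0.01525)^t    t·PV
  1        30.00        29.5494        29.5494
  2        30.00        29.1055        58.2110
  3        30.00        28.6683        86.0050
  4       530.00       498.8660     1,995.4639
  Σ                    586.1892     2,169.2292
P = 586.1892; D_Mac = 3.70056 half-year periods = 1.85028 yrs; D_mod = 1.85028/(1+0.01525) = 1.82249 yrs.
ΔP/P ≈ -D_mod · Δy = -1.82249 × (+0.015) = -0.027337 = -2.7337%.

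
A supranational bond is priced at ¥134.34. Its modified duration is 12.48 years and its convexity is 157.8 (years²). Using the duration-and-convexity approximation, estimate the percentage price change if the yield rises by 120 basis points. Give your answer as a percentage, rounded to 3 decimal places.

-13.840%

Duration effect: -D_mod·Δy = -12.48 × (+0.012) = -0.149760
Convexity effect: ½·C·(Δy)² = 0.5 × 157.8 × (0.012)² = +0.0113616
ΔP/P ≈ -0.149760 + 0.0113616 = -0.1383984
= -13.83984%.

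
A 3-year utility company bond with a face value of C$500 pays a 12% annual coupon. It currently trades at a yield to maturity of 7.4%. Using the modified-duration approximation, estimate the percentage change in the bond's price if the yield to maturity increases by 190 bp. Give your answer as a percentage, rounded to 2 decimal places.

-4.79%

Periodic yield y = 0.074. Modified duration first:
  t   CF        PV=CF/(1+0.074)^t    t·PV
  1        60.00        55.8659        55.8659
  2        60.00        52.0167       104.0334
  3       560.00       452.0382     1,356.1147
  Σ                    559.9209     1,516.0140
P = 559.9209; D_Mac = 2.70755 yrs; D_mod = 2.70755/(1+0.074) = 2.52100 yrs.
ΔP/P ≈ -D_mod · Δy = -2.52100 × (+0.019) = -0.047899 = -4.7899%.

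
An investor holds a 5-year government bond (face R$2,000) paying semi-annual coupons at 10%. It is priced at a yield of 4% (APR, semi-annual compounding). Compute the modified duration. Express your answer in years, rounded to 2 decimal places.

Periodic yield y = 0.02. First find Macaulay duration:
  t   CF        PV=CF/(1+0.02)^t    t·PV
  1       100.00        98.0392        98.0392
  2       100.00        96.1169       192.2338
  3       100.00        94.2322       282.6967
  4       100.00        92.3845       369.5382
  5       100.00        90.5731       452.8654
  6       100.00        88.7971       532.7828
  7       100.00        87.0560       609.3921
  8       100.00        85.3490       682.7923
  9       100.00        83.6755       753.0797
  10    2,100.00     1,722.7314    17,227.3143
  Σ                  2,538.9551    21,200.7345
P = 2,538.9551; Macaulay duration = 21,200.7345 / 2,538.9551 = 8.35018 half-year periods = 4.17509 years.
Modified duration = D_Mac / (1 + y) = 4.17509 / 1.02 = 4.09323 years.

4.09 years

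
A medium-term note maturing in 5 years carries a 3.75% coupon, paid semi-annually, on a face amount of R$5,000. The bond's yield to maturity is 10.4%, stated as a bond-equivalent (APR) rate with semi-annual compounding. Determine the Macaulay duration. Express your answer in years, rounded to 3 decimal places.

4.527 years

Periodic yield y = 0.052. Discount each cash flow and weight by its period:
  t   CF        PV=CF/(1+0.052)^t    t·PV
  1        93.75        89.1160        89.1160
  2        93.75        84.7110       169.4220
  3        93.75        80.5238       241.5713
  4        93.75        76.5435       306.1740
  5        93.75        72.7600       363.7999
  6        93.75        69.1635       414.9809
  7        93.75        65.7448       460.2133
  8        93.75        62.4950       499.9601
  9        93.75        59.4059       534.6531
  10    5,093.75     3,068.1757    30,681.7571
  Σ                  3,728.6391    33,761.6477
Price P = Σ PV = 3,728.6391.
Macaulay duration = Σ(t·PV) / P = 33,761.6477 / 3,728.6391 = 9.05468 half-year periods.
In years: 9.05468 / 2 = 4.52734 years.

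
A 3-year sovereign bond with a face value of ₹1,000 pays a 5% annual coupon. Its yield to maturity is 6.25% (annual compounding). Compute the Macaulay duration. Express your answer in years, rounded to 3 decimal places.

Periodic yield y = 0.0625. Discount each cash flow and weight by its year:
  t   CF        PV=CF/(1+0.0625)^t    t·PV
  1        50.00        47.0588        47.0588
  2        50.00        44.2907        88.5813
  3     1,050.00       875.3918     2,626.1755
  Σ                    966.7413     2,761.8156
Price P = Σ PV = 966.7413.
Macaulay duration = Σ(t·PV) / P = 2,761.8156 / 966.7413 = 2.85683 years.

2.857 years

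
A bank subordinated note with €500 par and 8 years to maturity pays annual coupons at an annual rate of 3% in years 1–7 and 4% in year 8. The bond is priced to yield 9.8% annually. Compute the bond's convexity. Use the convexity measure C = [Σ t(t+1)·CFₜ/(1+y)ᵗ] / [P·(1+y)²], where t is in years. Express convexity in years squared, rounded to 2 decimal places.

49.94

With y = 0.098:
  t   CF        PV=CF/(1+0.098)^t    t·PV        t(t+1)·PV
  1        15.00        13.6612        13.6612          27.3224
  2        15.00        12.4419        24.8838          74.6514
  3        15.00        11.3314        33.9943         135.9770
  4        15.00        10.3201        41.2802         206.4010
  5        15.00         9.3990        46.9948         281.9686
  6        15.00         8.5601        51.3604         359.5229
  7        15.00         7.7961        54.5724         436.5791
  8       520.00       246.1414     1,969.1310      17,722.1790
  Σ                    319.6510     2,235.8780      19,244.6014
P = 319.6510.
Convexity = Σ t(t+1)·PV / [P·(1+y)²] = 19,244.6014 / (319.6510 × 1.205604) = 49.93765.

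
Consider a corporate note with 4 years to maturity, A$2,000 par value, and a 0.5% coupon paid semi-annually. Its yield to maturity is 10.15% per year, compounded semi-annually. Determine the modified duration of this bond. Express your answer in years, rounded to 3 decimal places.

Periodic yield y = 0.05075. First find Macaulay duration:
  t   CF        PV=CF/(1+0.05075)^t    t·PV
  1         5.00         4.7585         4.7585
  2         5.00         4.5287         9.0574
  3         5.00         4.3099        12.9298
  4         5.00         4.1018        16.4071
  5         5.00         3.9037        19.5183
  6         5.00         3.7151        22.2908
  7         5.00         3.5357        24.7498
  8     2,005.00     1,349.3331    10,794.6651
  Σ                  1,378.1865    10,904.3769
P = 1,378.1865; Macaulay duration = 10,904.3769 / 1,378.1865 = 7.91212 half-year periods = 3.95606 years.
Modified duration = D_Mac / (1 + y) = 3.95606 / 1.05075 = 3.76499 years.

3.765 years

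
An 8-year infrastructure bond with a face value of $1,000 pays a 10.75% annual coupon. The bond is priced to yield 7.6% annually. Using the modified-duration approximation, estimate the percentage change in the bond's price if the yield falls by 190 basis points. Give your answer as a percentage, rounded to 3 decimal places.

Periodic yield y = 0.076. Modified duration first:
  t   CF        PV=CF/(1+0.076)^t    t·PV
  1       107.50        99.9071        99.9071
  2       107.50        92.8504       185.7009
  3       107.50        86.2922       258.8767
  4       107.50        80.1972       320.7889
  5       107.50        74.5327       372.6637
  6       107.50        69.2683       415.6101
  7       107.50        64.3758       450.6305
  8     1,107.50       616.3758     4,931.0062
  Σ                  1,183.7996     7,035.1841
P = 1,183.7996; D_Mac = 5.94288 yrs; D_mod = 5.94288/(1+0.076) = 5.52313 yrs.
ΔP/P ≈ -D_mod · Δy = -5.52313 × (-0.019) = +0.104939 = +10.4939%.

+10.494%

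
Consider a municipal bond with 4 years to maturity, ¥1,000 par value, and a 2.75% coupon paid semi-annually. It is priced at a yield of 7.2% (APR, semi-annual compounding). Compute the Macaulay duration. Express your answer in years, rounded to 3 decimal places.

Periodic yield y = 0.036. Discount each cash flow and weight by its period:
  t   CF        PV=CF/(1+0.036)^t    t·PV
  1        13.75        13.2722        13.2722
  2        13.75        12.8110        25.6220
  3        13.75        12.3658        37.0975
  4        13.75        11.9361        47.7445
  5        13.75        11.5214        57.6068
  6        13.75        11.1210        66.7260
  7        13.75        10.7346        75.1419
  8     1,013.75       763.9287     6,111.4296
  Σ                    847.6908     6,434.6406
Price P = Σ PV = 847.6908.
Macaulay duration = Σ(t·PV) / P = 6,434.6406 / 847.6908 = 7.59079 half-year periods.
In years: 7.59079 / 2 = 3.79539 years.

3.795 years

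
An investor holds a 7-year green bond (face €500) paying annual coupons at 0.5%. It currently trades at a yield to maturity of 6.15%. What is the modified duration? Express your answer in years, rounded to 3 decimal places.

Periodic yield y = 0.0615. First find Macaulay duration:
  t   CF        PV=CF/(1+0.0615)^t    t·PV
  1         2.50         2.3552         2.3552
  2         2.50         2.2187         4.4374
  3         2.50         2.0902         6.2705
  4         2.50         1.9691         7.8763
  5         2.50         1.8550         9.2749
  6         2.50         1.7475        10.4851
  7       502.50       330.8995     2,316.2963
  Σ                    343.1351     2,356.9956
P = 343.1351; Macaulay duration = 2,356.9956 / 343.1351 = 6.86900 years.
Modified duration = D_Mac / (1 + y) = 6.86900 / 1.0615 = 6.47103 years.

6.471 years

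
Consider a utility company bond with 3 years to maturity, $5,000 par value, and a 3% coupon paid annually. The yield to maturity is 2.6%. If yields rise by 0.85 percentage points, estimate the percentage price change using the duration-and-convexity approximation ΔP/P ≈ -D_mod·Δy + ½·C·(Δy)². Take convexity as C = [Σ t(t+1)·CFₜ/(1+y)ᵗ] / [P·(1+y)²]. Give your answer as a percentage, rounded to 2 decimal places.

With y = 0.026:
  t   CF        PV=CF/(1+0.026)^t    t·PV        t(t+1)·PV
  1       150.00       146.1988       146.1988         292.3977
  2       150.00       142.4940       284.9880         854.9639
  3     5,150.00     4,768.3173    14,304.9519      57,219.8075
  Σ                  5,057.0101    14,736.1387      58,367.1691
P = 5,057.0101; D_Mac = 2.91400 yrs; D_mod = 2.84016 yrs; C = 10.96428.
Duration effect: -2.84016 × (+0.0085) = -0.024141
Convexity effect: 0.5 × 10.96428 × (0.0085)² = +0.0003961
ΔP/P ≈ -0.024141 + 0.0003961 = -0.023745 = -2.3745%.

-2.37%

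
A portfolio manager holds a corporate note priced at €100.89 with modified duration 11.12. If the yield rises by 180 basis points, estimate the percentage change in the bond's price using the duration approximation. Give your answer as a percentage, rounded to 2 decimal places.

-20.02%

Duration approximation: ΔP/P ≈ -D_mod · Δy = -11.12 × (+0.018) = -0.200160.
As a percentage: -20.0160%.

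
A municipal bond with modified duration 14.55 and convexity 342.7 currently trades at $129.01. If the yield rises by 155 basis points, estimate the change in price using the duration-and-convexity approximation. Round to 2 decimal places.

-$23.78

Duration effect: -D_mod·Δy = -14.55 × (+0.0155) = -0.225525
Convexity effect: ½·C·(Δy)² = 0.5 × 342.7 × (0.0155)² = +0.0411668375
ΔP/P ≈ -0.225525 + 0.0411668375 = -0.1843581625
ΔP ≈ 129.01 × (-0.1843581625) = -23.784046544125.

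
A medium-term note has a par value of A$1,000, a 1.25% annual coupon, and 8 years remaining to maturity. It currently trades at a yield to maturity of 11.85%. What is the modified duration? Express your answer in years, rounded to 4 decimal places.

6.6686 years

Periodic yield y = 0.1185. First find Macaulay duration:
  t   CF        PV=CF/(1+0.1185)^t    t·PV
  1        12.50        11.1757        11.1757
  2        12.50         9.9917        19.9833
  3        12.50         8.9331        26.7993
  4        12.50         7.9867        31.9467
  5        12.50         7.1405        35.7026
  6        12.50         6.3840        38.3041
  7        12.50         5.7077        39.9536
  8     1,012.50       413.3397     3,306.7176
  Σ                    470.6590     3,510.5830
P = 470.6590; Macaulay duration = 3,510.5830 / 470.6590 = 7.45887 years.
Modified duration = D_Mac / (1 + y) = 7.45887 / 1.1185 = 6.66863 years.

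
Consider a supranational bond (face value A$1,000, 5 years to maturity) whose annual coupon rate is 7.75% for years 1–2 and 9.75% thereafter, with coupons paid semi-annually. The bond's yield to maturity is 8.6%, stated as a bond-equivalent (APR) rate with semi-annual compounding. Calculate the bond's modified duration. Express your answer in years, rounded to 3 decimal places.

Periodic yield y = 0.043. First find Macaulay duration:
  t   CF        PV=CF/(1+0.043)^t    t·PV
  1        38.75        37.1524        37.1524
  2        38.75        35.6208        71.2415
  3        38.75        34.1522       102.4566
  4        38.75        32.7442       130.9768
  5        48.75        39.4960       197.4800
  6        48.75        37.8677       227.2061
  7        48.75        36.3065       254.1455
  8        48.75        34.8097       278.4775
  9        48.75        33.3746       300.3712
  10    1,048.75       688.3810     6,883.8102
  Σ                  1,009.9051     8,483.3180
P = 1,009.9051; Macaulay duration = 8,483.3180 / 1,009.9051 = 8.40011 half-year periods = 4.20006 years.
Modified duration = D_Mac / (1 + y) = 4.20006 / 1.043 = 4.02690 years.

4.027 years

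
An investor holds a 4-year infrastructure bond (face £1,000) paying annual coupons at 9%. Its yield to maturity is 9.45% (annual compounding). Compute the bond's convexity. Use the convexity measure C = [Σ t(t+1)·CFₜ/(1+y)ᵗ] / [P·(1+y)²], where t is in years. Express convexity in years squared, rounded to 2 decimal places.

With y = 0.0945:
  t   CF        PV=CF/(1+0.0945)^t    t·PV        t(t+1)·PV
  1        90.00        82.2293        82.2293         164.4587
  2        90.00        75.1296       150.2592         450.7775
  3        90.00        68.6428       205.9285         823.7140
  4     1,090.00       759.5624     3,038.2494      15,191.2472
  Σ                    985.5641     3,476.6664      16,630.1973
P = 985.5641.
Convexity = Σ t(t+1)·PV / [P·(1+y)²] = 16,630.1973 / (985.5641 × 1.197930) = 14.08578.

14.09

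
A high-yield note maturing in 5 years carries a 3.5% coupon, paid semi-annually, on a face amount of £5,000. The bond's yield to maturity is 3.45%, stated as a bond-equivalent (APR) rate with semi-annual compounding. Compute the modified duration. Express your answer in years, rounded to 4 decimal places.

4.5522 years

Periodic yield y = 0.01725. First find Macaulay duration:
  t   CF        PV=CF/(1+0.01725)^t    t·PV
  1        87.50        86.0162        86.0162
  2        87.50        84.5576       169.1152
  3        87.50        83.1237       249.3712
  4        87.50        81.7141       326.8566
  5        87.50        80.3285       401.6424
  6        87.50        78.9663       473.7979
  7        87.50        77.6272       543.3907
  8        87.50        76.3109       610.4870
  9        87.50        75.0168       675.1516
  10    5,087.50     4,287.7301    42,877.3007
  Σ                  5,011.3915    46,413.1295
P = 5,011.3915; Macaulay duration = 46,413.1295 / 5,011.3915 = 9.26153 half-year periods = 4.63076 years.
Modified duration = D_Mac / (1 + y) = 4.63076 / 1.01725 = 4.55224 years.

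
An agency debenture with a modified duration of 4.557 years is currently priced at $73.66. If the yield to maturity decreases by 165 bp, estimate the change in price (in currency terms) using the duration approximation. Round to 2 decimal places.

Duration approximation: ΔP/P ≈ -D_mod · Δy = -4.557 × (-0.0165) = +0.0751905.
ΔP ≈ 73.66 × (+0.0751905) = +5.53853223.

+$5.54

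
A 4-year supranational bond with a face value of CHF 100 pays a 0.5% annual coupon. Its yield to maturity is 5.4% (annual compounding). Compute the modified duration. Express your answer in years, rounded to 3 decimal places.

Periodic yield y = 0.054. First find Macaulay duration:
  t   CF        PV=CF/(1+0.054)^t    t·PV
  1         0.50         0.4744         0.4744
  2         0.50         0.4501         0.9002
  3         0.50         0.4270         1.2811
  4       100.50        81.4336       325.7344
  Σ                     82.7851       328.3900
P = 82.7851; Macaulay duration = 328.3900 / 82.7851 = 3.96678 years.
Modified duration = D_Mac / (1 + y) = 3.96678 / 1.054 = 3.76355 years.

3.764 years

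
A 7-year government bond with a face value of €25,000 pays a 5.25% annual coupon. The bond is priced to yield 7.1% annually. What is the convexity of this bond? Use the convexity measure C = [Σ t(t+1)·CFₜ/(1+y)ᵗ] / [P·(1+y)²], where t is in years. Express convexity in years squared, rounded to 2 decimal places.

With y = 0.071:
  t   CF        PV=CF/(1+0.071)^t    t·PV        t(t+1)·PV
  1     1,312.50     1,225.4902     1,225.4902       2,450.9804
  2     1,312.50     1,144.2485     2,288.4971       6,865.4913
  3     1,312.50     1,068.3927     3,205.1780      12,820.7120
  4     1,312.50       997.5655     3,990.2621      19,951.3104
  5     1,312.50       931.4337     4,657.1686      27,943.0117
  6     1,312.50       869.6860     5,218.1161      36,526.8127
  7    26,312.50    16,279.3034   113,955.1238     911,640.9906
  Σ                 22,516.1201   134,539.8359   1,018,199.3091
P = 22,516.1201.
Convexity = Σ t(t+1)·PV / [P·(1+y)²] = 1,018,199.3091 / (22,516.1201 × 1.147041) = 39.42396.

39.42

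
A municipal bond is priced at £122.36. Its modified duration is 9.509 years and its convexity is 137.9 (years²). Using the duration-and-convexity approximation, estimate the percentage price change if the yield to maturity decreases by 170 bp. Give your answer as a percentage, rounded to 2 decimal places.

Duration effect: -D_mod·Δy = -9.509 × (-0.017) = +0.161653
Convexity effect: ½·C·(Δy)² = 0.5 × 137.9 × (-0.017)² = +0.01992655
ΔP/P ≈ +0.161653 + 0.01992655 = +0.18157955
= +18.157955%.

+18.16%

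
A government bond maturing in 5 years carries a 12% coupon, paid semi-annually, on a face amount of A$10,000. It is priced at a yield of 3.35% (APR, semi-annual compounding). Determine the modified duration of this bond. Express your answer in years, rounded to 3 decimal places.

Periodic yield y = 0.01675. First find Macaulay duration:
  t   CF        PV=CF/(1+0.01675)^t    t·PV
  1       600.00       590.1156       590.1156
  2       600.00       580.3940     1,160.7879
  3       600.00       570.8325     1,712.4976
  4       600.00       561.4286     2,245.7144
  5       600.00       552.1796     2,760.8979
  6       600.00       543.0829     3,258.4977
  7       600.00       534.1362     3,738.9531
  8       600.00       525.3368     4,202.6942
  9       600.00       516.6823     4,650.1411
  10   10,600.00     8,977.6786    89,776.7862
  Σ                 13,951.8671   114,097.0856
P = 13,951.8671; Macaulay duration = 114,097.0856 / 13,951.8671 = 8.17791 half-year periods = 4.08895 years.
Modified duration = D_Mac / (1 + y) = 4.08895 / 1.01675 = 4.02159 years.

4.022 years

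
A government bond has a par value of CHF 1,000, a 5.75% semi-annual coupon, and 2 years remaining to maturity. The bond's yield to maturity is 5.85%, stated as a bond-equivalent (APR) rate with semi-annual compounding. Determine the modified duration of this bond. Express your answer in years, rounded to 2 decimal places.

1.86 years

Periodic yield y = 0.02925. First find Macaulay duration:
  t   CF        PV=CF/(1+0.02925)^t    t·PV
  1        28.75        27.9330        27.9330
  2        28.75        27.1391        54.2783
  3        28.75        26.3679        79.1036
  4     1,028.75       916.6981     3,666.7925
  Σ                    998.1381     3,828.1074
P = 998.1381; Macaulay duration = 3,828.1074 / 998.1381 = 3.83525 half-year periods = 1.91762 years.
Modified duration = D_Mac / (1 + y) = 1.91762 / 1.02925 = 1.86313 years.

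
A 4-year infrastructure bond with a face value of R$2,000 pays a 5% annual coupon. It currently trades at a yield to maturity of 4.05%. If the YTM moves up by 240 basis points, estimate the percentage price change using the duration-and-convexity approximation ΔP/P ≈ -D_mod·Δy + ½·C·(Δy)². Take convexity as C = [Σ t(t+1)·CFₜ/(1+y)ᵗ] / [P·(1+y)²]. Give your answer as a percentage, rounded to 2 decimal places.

With y = 0.0405:
  t   CF        PV=CF/(1+0.0405)^t    t·PV        t(t+1)·PV
  1       100.00        96.1076        96.1076         192.2153
  2       100.00        92.3668       184.7336         554.2007
  3       100.00        88.7715       266.3146       1,065.2585
  4     2,100.00     1,791.6409     7,166.5634      35,832.8170
  Σ                  2,068.8868     7,713.7192      37,644.4915
P = 2,068.8868; D_Mac = 3.72844 yrs; D_mod = 3.58332 yrs; C = 16.80663.
Duration effect: -3.58332 × (+0.024) = -0.086000
Convexity effect: 0.5 × 16.80663 × (0.024)² = +0.0048403
ΔP/P ≈ -0.086000 + 0.0048403 = -0.081159 = -8.1159%.

-8.12%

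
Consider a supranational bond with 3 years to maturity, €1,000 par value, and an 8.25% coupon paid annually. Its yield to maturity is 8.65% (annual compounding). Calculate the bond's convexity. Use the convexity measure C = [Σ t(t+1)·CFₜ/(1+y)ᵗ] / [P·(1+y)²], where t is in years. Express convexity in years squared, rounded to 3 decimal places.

With y = 0.0865:
  t   CF        PV=CF/(1+0.0865)^t    t·PV        t(t+1)·PV
  1        82.50        75.9319        75.9319         151.8638
  2        82.50        69.8867       139.7734         419.3202
  3     1,082.50       843.9927     2,531.9782      10,127.9129
  Σ                    989.8113     2,747.6835      10,699.0969
P = 989.8113.
Convexity = Σ t(t+1)·PV / [P·(1+y)²] = 10,699.0969 / (989.8113 × 1.180482) = 9.15662.

9.157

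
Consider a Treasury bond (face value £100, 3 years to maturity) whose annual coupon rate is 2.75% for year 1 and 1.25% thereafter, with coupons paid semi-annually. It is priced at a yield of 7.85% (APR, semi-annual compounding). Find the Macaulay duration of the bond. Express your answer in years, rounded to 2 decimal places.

Periodic yield y = 0.03925. Discount each cash flow and weight by its period:
  t   CF        PV=CF/(1+0.03925)^t    t·PV
  1        1.375         1.3231         1.3231
  2        1.375         1.2731         2.5462
  3        0.625         0.5568         1.6705
  4        0.625         0.5358         2.1432
  5        0.625         0.5156         2.5778
  6      100.625        79.8704       479.2222
  Σ                     84.0747       489.4830
Price P = Σ PV = 84.0747.
Macaulay duration = Σ(t·PV) / P = 489.4830 / 84.0747 = 5.82200 half-year periods.
In years: 5.82200 / 2 = 2.91100 years.

2.91 years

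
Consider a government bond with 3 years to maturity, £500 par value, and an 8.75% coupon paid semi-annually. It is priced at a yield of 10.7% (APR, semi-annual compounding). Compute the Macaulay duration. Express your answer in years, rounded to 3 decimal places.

Periodic yield y = 0.0535. Discount each cash flow and weight by its period:
  t   CF        PV=CF/(1+0.0535)^t    t·PV
  1       21.875        20.7641        20.7641
  2       21.875        19.7097        39.4193
  3       21.875        18.7087        56.1262
  4       21.875        17.7586        71.0346
  5       21.875        16.8568        84.2840
  6      521.875       381.7326     2,290.3956
  Σ                    475.5306     2,562.0239
Price P = Σ PV = 475.5306.
Macaulay duration = Σ(t·PV) / P = 2,562.0239 / 475.5306 = 5.38772 half-year periods.
In years: 5.38772 / 2 = 2.69386 years.

2.694 years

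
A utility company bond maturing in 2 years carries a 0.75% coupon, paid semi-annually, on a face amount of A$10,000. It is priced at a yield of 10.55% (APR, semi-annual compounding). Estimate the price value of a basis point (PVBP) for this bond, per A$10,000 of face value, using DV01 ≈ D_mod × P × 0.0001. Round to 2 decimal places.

Periodic yield y = 0.05275.
  t   CF        PV=CF/(1+0.05275)^t    t·PV
  1        37.50        35.6210        35.6210
  2        37.50        33.8361        67.6723
  3        37.50        32.1407        96.4221
  4    10,037.50     8,171.9285    32,687.7140
  Σ                  8,273.5263    32,887.4294
P = 8,273.5263; D_Mac = 3.97502 half-year periods = 1.98751 yrs; D_mod = 1.88792 yrs.
DV01 ≈ 1.88792 × 8,273.5263 × 0.0001 = 1.561977.

A$1.56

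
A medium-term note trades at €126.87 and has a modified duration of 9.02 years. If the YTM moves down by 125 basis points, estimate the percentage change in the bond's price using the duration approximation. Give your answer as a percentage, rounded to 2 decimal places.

+11.28%

Duration approximation: ΔP/P ≈ -D_mod · Δy = -9.02 × (-0.0125) = +0.112750.
As a percentage: +11.2750%.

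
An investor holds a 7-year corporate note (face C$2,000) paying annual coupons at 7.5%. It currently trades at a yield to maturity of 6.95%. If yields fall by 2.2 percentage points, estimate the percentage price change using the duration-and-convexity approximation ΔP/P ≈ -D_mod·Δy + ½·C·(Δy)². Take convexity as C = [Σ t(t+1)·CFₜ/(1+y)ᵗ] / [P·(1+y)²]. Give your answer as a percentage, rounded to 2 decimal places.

+12.65%

With y = 0.0695:
  t   CF        PV=CF/(1+0.0695)^t    t·PV        t(t+1)·PV
  1       150.00       140.2525       140.2525         280.5049
  2       150.00       131.1383       262.2767         786.8300
  3       150.00       122.6165       367.8495       1,471.3979
  4       150.00       114.6484       458.5937       2,292.9686
  5       150.00       107.1982       535.9908       3,215.9447
  6       150.00       100.2320       601.3922       4,209.7453
  7     2,150.00     1,343.2998     9,403.0983      75,224.7866
  Σ                  2,059.3857    11,769.4536      87,482.1780
P = 2,059.3857; D_Mac = 5.71503 yrs; D_mod = 5.34365 yrs; C = 37.13815.
Duration effect: -5.34365 × (-0.022) = +0.117560
Convexity effect: 0.5 × 37.13815 × (-0.022)² = +0.0089874
ΔP/P ≈ +0.117560 + 0.0089874 = +0.126548 = +12.6548%.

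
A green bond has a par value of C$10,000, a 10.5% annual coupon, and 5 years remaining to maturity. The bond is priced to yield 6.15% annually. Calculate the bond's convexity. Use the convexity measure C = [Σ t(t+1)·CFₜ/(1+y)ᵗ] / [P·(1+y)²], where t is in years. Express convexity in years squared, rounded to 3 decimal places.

With y = 0.0615:
  t   CF        PV=CF/(1+0.0615)^t    t·PV        t(t+1)·PV
  1     1,050.00       989.1663       989.1663       1,978.3325
  2     1,050.00       931.8571     1,863.7141       5,591.1424
  3     1,050.00       877.8682     2,633.6045      10,534.4181
  4     1,050.00       827.0072     3,308.0289      16,540.1446
  5    11,050.00     8,199.0264    40,995.1321     245,970.7924
  Σ                 11,824.9252    49,789.6459     280,614.8300
P = 11,824.9252.
Convexity = Σ t(t+1)·PV / [P·(1+y)²] = 280,614.8300 / (11,824.9252 × 1.126782) = 21.06067.

21.061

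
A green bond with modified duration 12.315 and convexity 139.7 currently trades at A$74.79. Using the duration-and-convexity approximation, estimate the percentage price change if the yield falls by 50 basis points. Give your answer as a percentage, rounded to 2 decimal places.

Duration effect: -D_mod·Δy = -12.315 × (-0.005) = +0.061575
Convexity effect: ½·C·(Δy)² = 0.5 × 139.7 × (-0.005)² = +0.00174625
ΔP/P ≈ +0.061575 + 0.00174625 = +0.06332125
= +6.332125%.

+6.33%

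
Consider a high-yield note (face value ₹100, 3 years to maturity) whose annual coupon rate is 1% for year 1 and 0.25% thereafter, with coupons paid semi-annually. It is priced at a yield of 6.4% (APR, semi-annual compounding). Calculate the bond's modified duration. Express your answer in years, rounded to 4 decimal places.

2.8784 years

Periodic yield y = 0.032. First find Macaulay duration:
  t   CF        PV=CF/(1+0.032)^t    t·PV
  1        0.500         0.4845         0.4845
  2        0.500         0.4695         0.9389
  3        0.125         0.1137         0.3412
  4        0.125         0.1102         0.4408
  5        0.125         0.1068         0.5339
  6      100.125        82.8828       497.2967
  Σ                     84.1675       500.0361
P = 84.1675; Macaulay duration = 500.0361 / 84.1675 = 5.94097 half-year periods = 2.97048 years.
Modified duration = D_Mac / (1 + y) = 2.97048 / 1.032 = 2.87837 years.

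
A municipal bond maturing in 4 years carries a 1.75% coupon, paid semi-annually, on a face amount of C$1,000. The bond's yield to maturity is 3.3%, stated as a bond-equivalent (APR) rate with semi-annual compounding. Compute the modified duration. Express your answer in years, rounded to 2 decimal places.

Periodic yield y = 0.0165. First find Macaulay duration:
  t   CF        PV=CF/(1+0.0165)^t    t·PV
  1         8.75         8.6080         8.6080
  2         8.75         8.4682        16.9365
  3         8.75         8.3308        24.9924
  4         8.75         8.1956        32.7822
  5         8.75         8.0625        40.3126
  6         8.75         7.9317        47.5899
  7         8.75         7.8029        54.6203
  8     1,008.75       884.9617     7,079.6937
  Σ                    942.3614     7,305.5357
P = 942.3614; Macaulay duration = 7,305.5357 / 942.3614 = 7.75237 half-year periods = 3.87619 years.
Modified duration = D_Mac / (1 + y) = 3.87619 / 1.0165 = 3.81327 years.

3.81 years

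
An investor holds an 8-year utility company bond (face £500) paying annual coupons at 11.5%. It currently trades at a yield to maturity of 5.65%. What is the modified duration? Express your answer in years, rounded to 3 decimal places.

5.675 years

Periodic yield y = 0.0565. First find Macaulay duration:
  t   CF        PV=CF/(1+0.0565)^t    t·PV
  1        57.50        54.4250        54.4250
  2        57.50        51.5144       103.0288
  3        57.50        48.7595       146.2785
  4        57.50        46.1519       184.6077
  5        57.50        43.6838       218.4190
  6        57.50        41.3477       248.0859
  7        57.50        39.1364       273.9551
  8       557.50       359.1607     2,873.2859
  Σ                    684.1795     4,102.0860
P = 684.1795; Macaulay duration = 4,102.0860 / 684.1795 = 5.99563 years.
Modified duration = D_Mac / (1 + y) = 5.99563 / 1.0565 = 5.67499 years.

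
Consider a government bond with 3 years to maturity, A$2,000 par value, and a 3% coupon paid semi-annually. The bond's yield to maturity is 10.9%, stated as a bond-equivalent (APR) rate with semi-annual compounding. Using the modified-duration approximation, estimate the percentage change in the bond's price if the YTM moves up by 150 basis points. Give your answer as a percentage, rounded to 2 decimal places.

Periodic yield y = 0.0545. Modified duration first:
  t   CF        PV=CF/(1+0.0545)^t    t·PV
  1        30.00        28.4495        28.4495
  2        30.00        26.9791        53.9583
  3        30.00        25.5848        76.7543
  4        30.00        24.2625        97.0499
  5        30.00        23.0085       115.0425
  6     2,030.00     1,476.4425     8,858.6549
  Σ                  1,604.7269     9,229.9094
P = 1,604.7269; D_Mac = 5.75170 half-year periods = 2.87585 yrs; D_mod = 2.87585/(1+0.0545) = 2.72722 yrs.
ΔP/P ≈ -D_mod · Δy = -2.72722 × (+0.015) = -0.040908 = -4.0908%.

-4.09%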